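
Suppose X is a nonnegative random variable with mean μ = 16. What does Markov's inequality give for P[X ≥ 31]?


μ = E[X] = 16, a = 31.
Markov: P[X ≥ 31] ≤ μ/a = (16)/31 = 16/31.
Numerically: ≈ 0.516129.
(Since a = 31 > μ = 16.000000, the bound 16/31 is < 1 and informative.)

P[X ≥ 31] ≤ 16/31 ≈ 0.516129.


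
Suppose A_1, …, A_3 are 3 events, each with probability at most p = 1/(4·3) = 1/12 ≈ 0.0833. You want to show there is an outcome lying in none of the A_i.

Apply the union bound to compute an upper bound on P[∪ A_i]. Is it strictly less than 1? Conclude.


Union bound: P[∪_{i=1}^{3} A_i] ≤ Σ_i P[A_i] ≤ 3·p = 3·(1/12) = 1/4.
Numerically: 1/4 ≈ 0.2500.
Is 1/4 < 1? YES.
Since P[∪ A_i] ≤ 1/4 < 1, the complement has P[∩ A_i^c] ≥ 1 − 1/4 = 3/4 > 0, so some outcome avoids every A_i.

3·p = 1/4 ≈ 0.2500; existence CERTIFIED by the union bound.


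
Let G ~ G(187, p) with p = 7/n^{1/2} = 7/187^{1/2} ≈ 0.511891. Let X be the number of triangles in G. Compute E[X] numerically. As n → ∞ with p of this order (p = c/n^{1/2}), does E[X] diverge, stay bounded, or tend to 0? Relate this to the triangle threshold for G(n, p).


Number of potential triangles: C(187, 3) = 1072445.
Each occurs with probability p³ ≈ (0.511891)³ ≈ 1.34131787e-01.
By linearity: E[X] = C(187, 3)·p³ ≈ 1072445 · 1.34131787e-01 ≈ 143848.964186.
Since α = 1/2 < 1, p = c/n^{1/2} ≫ 1/n is above the triangle threshold p ~ 1/n. Asymptotically E[X] ~ (c³/6)·n^{3(1−α)} = (7³/6)·n^{1.5} → ∞; triangles are abundant w.h.p.

E[X] ≈ 143848.964186; in regime p = Θ(1/n^{1/2}) E[X] diverges (above the triangle threshold p ~ 1/n).


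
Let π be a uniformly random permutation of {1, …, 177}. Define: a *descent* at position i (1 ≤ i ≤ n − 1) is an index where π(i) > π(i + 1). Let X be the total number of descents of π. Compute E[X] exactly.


Write X = Σ X_I over i = 1, …, 176, with X_I the indicator of one descent.
There are 176 indicators.
For each fixed i, the pair (π(i), π(i+1)) is a uniformly random ordered pair of distinct values from {1, …, 177}; by symmetry P[π(i) > π(i+1)] = 1/2.
By linearity: E[X] = 176 · (1/2) = (177 − 1) · (1/2) = 88 ≈ 88.000.

E[X] = 88 = 88.000.


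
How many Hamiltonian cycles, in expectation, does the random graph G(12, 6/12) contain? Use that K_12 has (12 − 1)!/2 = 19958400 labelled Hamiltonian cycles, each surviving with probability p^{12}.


K_12 has (12 − 1)!/2 = 19958400 labelled Hamiltonian cycles.
For each such Hamiltonian cycle H, let X_H = 1 if all 12 edges of H are present in G. Then P[X_H = 1] = p^{12} = (1/2)^{12} = 1/4096.
By linearity of expectation: E[X] = Σ_H E[X_H] = 19958400 · p^{12} = 19958400 · 1/4096 = 155925/32.
Numerically: E[X] ≈ 4872.7.

E[X] = 19958400 · (1/2)^{12} = 155925/32 ≈ 4872.7.


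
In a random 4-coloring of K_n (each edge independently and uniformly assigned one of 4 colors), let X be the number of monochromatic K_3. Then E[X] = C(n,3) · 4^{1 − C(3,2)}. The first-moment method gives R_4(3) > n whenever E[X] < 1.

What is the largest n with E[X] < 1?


We need C(n, 3) · 4^{1 − 3} < 1, i.e. C(n, 3) < 4^{3 − 1} = 16.
Check values of n near the boundary:
  n = 3: C(3, 3) = 1; 1 < 16? YES
  n = 4: C(4, 3) = 4; 4 < 16? YES
  n = 5: C(5, 3) = 10; 10 < 16? YES
  n = 6: C(6, 3) = 20; 20 < 16? NO
  n = 7: C(7, 3) = 35; 35 < 16? NO
  n = 8: C(8, 3) = 56; 56 < 16? NO
The largest n with C(n, 3) < 16 is n = 5 (where E[X] = 5/8 ≈ 0.625000). Hence R_4(3) > 5, i.e. R_4(3) ≥ 6.

Largest n = 5; hence R_4(3) > 5.


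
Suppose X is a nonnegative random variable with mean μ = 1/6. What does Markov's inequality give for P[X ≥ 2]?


μ = E[X] = 1/6, a = 2.
Markov: P[X ≥ 2] ≤ μ/a = (1/6)/2 = 1/12.
Numerically: ≈ 0.083333.
(Since a = 2 > μ = 0.166667, the bound 1/12 is < 1 and informative.)

P[X ≥ 2] ≤ 1/12 ≈ 0.083333.


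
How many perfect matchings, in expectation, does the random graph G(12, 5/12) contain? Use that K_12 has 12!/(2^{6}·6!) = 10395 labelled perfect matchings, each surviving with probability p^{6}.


K_12 has 12!/(2^{6}·6!) = 10395 labelled perfect matchings.
For each such perfect matching H, let X_H = 1 if all 6 edges of H are present in G. Then P[X_H = 1] = p^{6} = (5/12)^{6} = 15625/2985984.
Summing the indicators: E[X] = Σ_H E[X_H] = 10395 · p^{6} = 10395 · 15625/2985984 = 6015625/110592.
Numerically: E[X] ≈ 54.4.

E[X] = 10395 · (5/12)^{6} = 6015625/110592 ≈ 54.4.


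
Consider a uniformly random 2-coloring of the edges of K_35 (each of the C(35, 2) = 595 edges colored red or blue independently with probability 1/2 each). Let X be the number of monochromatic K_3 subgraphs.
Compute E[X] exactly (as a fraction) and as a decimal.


Let X = Σ_S X_S over the C(35, 3) = 6545 subsets S of size 3, where X_S = 1 if the K_3 on S is monochromatic.
For a fixed S, the K_3 on S has C(3, 2) = 3 edges. P[all 3 edges red] = (1/2)^3, and likewise for blue, so P[monochromatic] = 2·(1/2)^3 = 2^{1 − 3} = 1/4.
By linearity: E[X] = C(35, 3) · 2^{1 − 3} = 6545 · 1/4 = 6545/4.
Numerically: E[X] ≈ 1636.2500.

E[X] = C(35,3)·2^(1−C(3,2)) = 6545/4 ≈ 1636.2500.


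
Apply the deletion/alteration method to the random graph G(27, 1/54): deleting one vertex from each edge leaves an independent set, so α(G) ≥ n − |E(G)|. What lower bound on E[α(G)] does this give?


E[|E(G)|] = C(27, 2)·p = 351 · (1/54) = 13/2.
E[α(G)] ≥ n − E[|E(G)|] = 27 − 13/2 = 41/2.
Numerically: ≈ 20.500000.
(This is only a lower bound; the true E[α(G)] may be larger.)

E[α(G)] ≥ 41/2 ≈ 20.500000.


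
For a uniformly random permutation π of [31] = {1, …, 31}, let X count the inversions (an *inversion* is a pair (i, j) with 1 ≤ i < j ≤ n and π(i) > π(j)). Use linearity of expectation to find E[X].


Write X = Σ X_I over the C(31, 2) = 465 pairs i < j, with X_I the indicator of one inversion.
There are 465 indicators.
For each fixed pair i < j, the values π(i) and π(j) are two distinct elements of {1, …, 31} in uniformly random order; by symmetry P[π(i) > π(j)] = 1/2.
By linearity: E[X] = 465 · (1/2) = C(31, 2) · (1/2) = 465/2 = 465/2 ≈ 232.5000.

E[X] = 465/2 = 232.5000.


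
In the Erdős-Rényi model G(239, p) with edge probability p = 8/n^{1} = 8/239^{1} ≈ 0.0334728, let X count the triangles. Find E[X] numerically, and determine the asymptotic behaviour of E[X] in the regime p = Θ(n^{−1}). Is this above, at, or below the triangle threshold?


Number of potential triangles: C(239, 3) = 2246839.
Each occurs with probability p³ ≈ (0.0334728)³ ≈ 3.75038850e-05.
By linearity: E[X] = C(239, 3)·p³ ≈ 2246839 · 3.75038850e-05 ≈ 84.265191.
Here α = 1, so p = 8/n is exactly at the triangle threshold p ~ 1/n. Asymptotically E[X] → c³/6 = 8³/6 = 256/3 ≈ 85.333333, a bounded constant. In this regime the triangle count is asymptotically Poisson(c³/6).

E[X] ≈ 84.265191; in regime p = Θ(1/n^{1}) E[X] stays bounded (at the triangle threshold p ~ 1/n).


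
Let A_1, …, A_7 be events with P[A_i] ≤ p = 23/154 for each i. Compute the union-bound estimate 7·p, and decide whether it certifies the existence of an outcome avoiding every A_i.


Union bound: P[∪_{i=1}^{7} A_i] ≤ Σ_i P[A_i] ≤ 7·p = 7·(23/154) = 23/22.
Numerically: 23/22 ≈ 1.045.
Is 23/22 < 1? NO.
Since the bound 23/22 is ≥ 1, the union bound is uninformative here; it does NOT by itself certify existence.

7·p = 23/22 ≈ 1.045; existence NOT certified by the union bound.


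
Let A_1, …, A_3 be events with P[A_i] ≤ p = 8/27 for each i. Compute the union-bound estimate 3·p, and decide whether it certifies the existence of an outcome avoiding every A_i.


Union bound: P[∪_{i=1}^{3} A_i] ≤ Σ_i P[A_i] ≤ 3·p = 3·(8/27) = 8/9.
Numerically: 8/9 ≈ 0.88889.
Is 8/9 < 1? YES.
Since P[∪ A_i] ≤ 8/9 < 1, the complement has P[∩ A_i^c] ≥ 1 − 8/9 = 1/9 > 0, so some outcome avoids every A_i.

3·p = 8/9 ≈ 0.88889; existence CERTIFIED by the union bound.


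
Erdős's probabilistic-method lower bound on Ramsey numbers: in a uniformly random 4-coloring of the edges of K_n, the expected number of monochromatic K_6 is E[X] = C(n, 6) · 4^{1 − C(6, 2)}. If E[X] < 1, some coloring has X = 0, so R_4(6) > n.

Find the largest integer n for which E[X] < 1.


We need C(n, 6) · 4^{1 − 15} < 1, i.e. C(n, 6) < 4^{15 − 1} = 268435456.
Check values of n near the boundary:
  n = 72: C(72, 6) = 156238908; 156238908 < 268435456? YES
  n = 73: C(73, 6) = 170230452; 170230452 < 268435456? YES
  n = 74: C(74, 6) = 185250786; 185250786 < 268435456? YES
  n = 75: C(75, 6) = 201359550; 201359550 < 268435456? YES
  n = 76: C(76, 6) = 218618940; 218618940 < 268435456? YES
  n = 77: C(77, 6) = 237093780; 237093780 < 268435456? YES
  n = 78: C(78, 6) = 256851595; 256851595 < 268435456? YES
  n = 79: C(79, 6) = 277962685; 277962685 < 268435456? NO
  n = 80: C(80, 6) = 300500200; 300500200 < 268435456? NO
The largest n with C(n, 6) < 268435456 is n = 78 (where E[X] = 256851595/268435456 ≈ 0.957). Hence R_4(6) > 78, i.e. R_4(6) ≥ 79.

Largest n = 78; hence R_4(6) > 78.


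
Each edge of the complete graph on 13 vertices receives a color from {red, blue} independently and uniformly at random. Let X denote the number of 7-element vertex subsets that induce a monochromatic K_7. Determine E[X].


Let X = Σ_S X_S over the C(13, 7) = 1716 subsets S of size 7, where X_S = 1 if the K_7 on S is monochromatic.
For a fixed S, the K_7 on S has C(7, 2) = 21 edges. P[all 21 edges red] = (1/2)^21, and likewise for blue, so P[monochromatic] = 2·(1/2)^21 = 2^{1 − 21} = 1/1048576.
Summing: E[X] = C(13, 7) · 2^{1 − 21} = 1716 · 1/1048576 = 429/262144.
Numerically: E[X] ≈ 0.00164.

E[X] = C(13,7)·2^(1−C(7,2)) = 429/262144 ≈ 0.00164.


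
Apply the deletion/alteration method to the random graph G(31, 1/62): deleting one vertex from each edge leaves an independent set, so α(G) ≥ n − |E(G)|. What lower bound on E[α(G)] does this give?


E[|E(G)|] = C(31, 2)·p = 465 · (1/62) = 15/2.
E[α(G)] ≥ n − E[|E(G)|] = 31 − 15/2 = 47/2.
Numerically: ≈ 23.50000.
(This is only a lower bound; the true E[α(G)] may be larger.)

E[α(G)] ≥ 47/2 ≈ 23.50000.


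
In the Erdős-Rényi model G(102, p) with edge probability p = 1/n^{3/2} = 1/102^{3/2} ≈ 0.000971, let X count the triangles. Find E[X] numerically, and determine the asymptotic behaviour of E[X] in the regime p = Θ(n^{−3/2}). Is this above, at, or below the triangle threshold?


Number of potential triangles: C(102, 3) = 171700.
Each occurs with probability p³ ≈ (0.000971)³ ≈ 9.14743e-10.
By linearity: E[X] = C(102, 3)·p³ ≈ 171700 · 9.14743e-10 ≈ 0.000.
Since α = 3/2 > 1, p = c/n^{3/2} = o(1/n) is below the triangle threshold p ~ 1/n. Asymptotically E[X] ~ (c³/6)·n^{3(1−α)} = (1³/6)·n^{-1.5} → 0, so by Markov's inequality G has no triangles w.h.p.

E[X] ≈ 0.000; in regime p = Θ(1/n^{3/2}) E[X] tends to 0 (below the triangle threshold p ~ 1/n).


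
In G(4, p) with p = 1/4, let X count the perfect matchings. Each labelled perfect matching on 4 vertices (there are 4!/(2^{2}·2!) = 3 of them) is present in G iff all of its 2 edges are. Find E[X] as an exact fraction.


K_4 has 4!/(2^{2}·2!) = 3 labelled perfect matchings.
For each such perfect matching H, let X_H = 1 if all 2 edges of H are present in G. Then P[X_H = 1] = p^{2} = (1/4)^{2} = 1/16.
By linearity of expectation: E[X] = Σ_H E[X_H] = 3 · p^{2} = 3 · 1/16 = 3/16.
Numerically: E[X] ≈ 0.188.

E[X] = 3 · (1/4)^{2} = 3/16 ≈ 0.188.


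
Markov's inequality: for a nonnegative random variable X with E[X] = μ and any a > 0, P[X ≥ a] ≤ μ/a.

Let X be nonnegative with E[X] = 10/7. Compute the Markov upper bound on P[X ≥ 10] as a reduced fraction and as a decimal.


μ = E[X] = 10/7, a = 10.
Markov: P[X ≥ 10] ≤ μ/a = (10/7)/10 = 1/7.
Numerically: ≈ 0.142857.
(Since a = 10 > μ = 1.428571, the bound 1/7 is < 1 and informative.)

P[X ≥ 10] ≤ 1/7 ≈ 0.142857.


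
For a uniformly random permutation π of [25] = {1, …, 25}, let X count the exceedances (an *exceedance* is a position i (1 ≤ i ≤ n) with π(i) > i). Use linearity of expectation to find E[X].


Write X = Σ_{i=1}^{25} X_i, where X_i = 1_{π(i) > i}.
For each fixed i, π(i) is uniform over {1, …, 25} (marginal of a uniform permutation), so P[π(i) > i] = (n − i)/n. Summing: Σ_{i=1}^{25} (n − i)/n = (0 + 1 + … + 24)/25 = 25(25 − 1)/(2·25) = (25 − 1)/2.
Hence E[X] = Σ_{i=1}^{25} (25 − i)/25 = 12 ≈ 12.0000.

E[X] = 12 = 12.0000.


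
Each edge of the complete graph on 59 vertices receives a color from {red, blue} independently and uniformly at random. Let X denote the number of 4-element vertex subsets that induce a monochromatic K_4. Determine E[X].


Let X = Σ_S X_S over the C(59, 4) = 455126 subsets S of size 4, where X_S = 1 if the K_4 on S is monochromatic.
For a fixed S, the K_4 on S has C(4, 2) = 6 edges. P[all 6 edges red] = (1/2)^6, and likewise for blue, so P[monochromatic] = 2·(1/2)^6 = 2^{1 − 6} = 1/32.
By linearity of expectation: E[X] = C(59, 4) · 2^{1 − 6} = 455126 · 1/32 = 227563/16.
Numerically: E[X] ≈ 14222.68750.

E[X] = C(59,4)·2^(1−C(4,2)) = 227563/16 ≈ 14222.68750.


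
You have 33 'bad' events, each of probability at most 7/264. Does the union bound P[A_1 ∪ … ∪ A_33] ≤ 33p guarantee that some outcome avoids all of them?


Union bound: P[∪_{i=1}^{33} A_i] ≤ Σ_i P[A_i] ≤ 33·p = 33·(7/264) = 7/8.
Numerically: 7/8 ≈ 0.8750.
Is 7/8 < 1? YES.
Since P[∪ A_i] ≤ 7/8 < 1, the complement has P[∩ A_i^c] ≥ 1 − 7/8 = 1/8 > 0, so some outcome avoids every A_i.

33·p = 7/8 ≈ 0.8750; existence CERTIFIED by the union bound.


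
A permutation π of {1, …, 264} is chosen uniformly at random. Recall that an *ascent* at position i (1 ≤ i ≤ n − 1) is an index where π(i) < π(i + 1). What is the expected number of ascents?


Write X = Σ X_I over i = 1, …, 263, with X_I the indicator of one ascent.
There are 263 indicators.
For each fixed i, the pair (π(i), π(i+1)) is a uniformly random ordered pair of distinct values from {1, …, 264}; by symmetry P[π(i) < π(i+1)] = 1/2.
By linearity: E[X] = 263 · (1/2) = (264 − 1) · (1/2) = 263/2 ≈ 131.50000.

E[X] = 263/2 = 131.50000.


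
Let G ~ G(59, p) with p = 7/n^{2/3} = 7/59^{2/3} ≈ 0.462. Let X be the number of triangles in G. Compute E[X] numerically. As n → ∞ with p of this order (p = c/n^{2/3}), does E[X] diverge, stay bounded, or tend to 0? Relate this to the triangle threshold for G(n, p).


Number of potential triangles: C(59, 3) = 32509.
Each occurs with probability p³ ≈ (0.462)³ ≈ 9.85349e-02.
By linearity: E[X] = C(59, 3)·p³ ≈ 32509 · 9.85349e-02 ≈ 3203.271.
Since α = 2/3 < 1, p = c/n^{2/3} ≫ 1/n is above the triangle threshold p ~ 1/n. Asymptotically E[X] ~ (c³/6)·n^{3(1−α)} = (7³/6)·n^{1} → ∞; triangles are abundant w.h.p.

E[X] ≈ 3203.271; in regime p = Θ(1/n^{2/3}) E[X] diverges (above the triangle threshold p ~ 1/n).


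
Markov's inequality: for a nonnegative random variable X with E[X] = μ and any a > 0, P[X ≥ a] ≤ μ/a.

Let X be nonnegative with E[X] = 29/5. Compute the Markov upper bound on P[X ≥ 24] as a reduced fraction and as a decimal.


μ = E[X] = 29/5, a = 24.
Markov: P[X ≥ 24] ≤ μ/a = (29/5)/24 = 29/120.
Numerically: ≈ 0.241667.
(Since a = 24 > μ = 5.800000, the bound 29/120 is < 1 and informative.)

P[X ≥ 24] ≤ 29/120 ≈ 0.241667.


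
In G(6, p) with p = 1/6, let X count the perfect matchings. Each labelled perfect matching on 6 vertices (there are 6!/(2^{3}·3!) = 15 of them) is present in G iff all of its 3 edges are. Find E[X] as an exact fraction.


K_6 has 6!/(2^{3}·3!) = 15 labelled perfect matchings.
For each such perfect matching H, let X_H = 1 if all 3 edges of H are present in G. Then P[X_H = 1] = p^{3} = (1/6)^{3} = 1/216.
By linearity of expectation: E[X] = Σ_H E[X_H] = 15 · p^{3} = 15 · 1/216 = 5/72.
Numerically: E[X] ≈ 0.0694444.

E[X] = 15 · (1/6)^{3} = 5/72 ≈ 0.0694444.


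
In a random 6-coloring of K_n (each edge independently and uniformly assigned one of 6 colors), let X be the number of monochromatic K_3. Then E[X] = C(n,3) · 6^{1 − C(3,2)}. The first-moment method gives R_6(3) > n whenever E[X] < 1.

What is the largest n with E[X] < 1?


We need C(n, 3) · 6^{1 − 3} < 1, i.e. C(n, 3) < 6^{3 − 1} = 36.
Check values of n near the boundary:
  n = 3: C(3, 3) = 1; 1 < 36? YES
  n = 4: C(4, 3) = 4; 4 < 36? YES
  n = 5: C(5, 3) = 10; 10 < 36? YES
  n = 6: C(6, 3) = 20; 20 < 36? YES
  n = 7: C(7, 3) = 35; 35 < 36? YES
  n = 8: C(8, 3) = 56; 56 < 36? NO
  n = 9: C(9, 3) = 84; 84 < 36? NO
The largest n with C(n, 3) < 36 is n = 7 (where E[X] = 35/36 ≈ 0.97222). Hence R_6(3) > 7, i.e. R_6(3) ≥ 8.

Largest n = 7; hence R_6(3) > 7.


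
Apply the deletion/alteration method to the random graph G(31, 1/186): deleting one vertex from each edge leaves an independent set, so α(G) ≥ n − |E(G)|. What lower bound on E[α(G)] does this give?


E[|E(G)|] = C(31, 2)·p = 465 · (1/186) = 5/2.
E[α(G)] ≥ n − E[|E(G)|] = 31 − 5/2 = 57/2.
Numerically: ≈ 28.5000.
(This is only a lower bound; the true E[α(G)] may be larger.)

E[α(G)] ≥ 57/2 ≈ 28.5000.


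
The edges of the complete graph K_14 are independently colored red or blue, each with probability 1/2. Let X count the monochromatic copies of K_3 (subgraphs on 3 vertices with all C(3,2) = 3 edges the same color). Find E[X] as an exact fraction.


Let X = Σ_S X_S over the C(14, 3) = 364 subsets S of size 3, where X_S = 1 if the K_3 on S is monochromatic.
For a fixed S, the K_3 on S has C(3, 2) = 3 edges. P[all 3 edges red] = (1/2)^3, and likewise for blue, so P[monochromatic] = 2·(1/2)^3 = 2^{1 − 3} = 1/4.
By linearity of expectation: E[X] = C(14, 3) · 2^{1 − 3} = 364 · 1/4 = 91.
Numerically: E[X] ≈ 91.00000.

E[X] = C(14,3)·2^(1−C(3,2)) = 91 ≈ 91.00000.


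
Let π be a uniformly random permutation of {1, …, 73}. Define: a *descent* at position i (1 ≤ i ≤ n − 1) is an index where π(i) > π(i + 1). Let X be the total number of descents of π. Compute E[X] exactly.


Write X = Σ X_I over i = 1, …, 72, with X_I the indicator of one descent.
There are 72 indicators.
For each fixed i, the pair (π(i), π(i+1)) is a uniformly random ordered pair of distinct values from {1, …, 73}; by symmetry P[π(i) > π(i+1)] = 1/2.
By linearity: E[X] = 72 · (1/2) = (73 − 1) · (1/2) = 36 ≈ 36.000.

E[X] = 36 = 36.000.


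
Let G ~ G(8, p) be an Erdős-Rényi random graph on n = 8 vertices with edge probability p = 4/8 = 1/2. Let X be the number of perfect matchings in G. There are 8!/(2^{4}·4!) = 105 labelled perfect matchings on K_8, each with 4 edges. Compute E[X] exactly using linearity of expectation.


K_8 has 8!/(2^{4}·4!) = 105 labelled perfect matchings.
For each such perfect matching H, let X_H = 1 if all 4 edges of H are present in G. Then P[X_H = 1] = p^{4} = (1/2)^{4} = 1/16.
By linearity of expectation: E[X] = Σ_H E[X_H] = 105 · p^{4} = 105 · 1/16 = 105/16.
Numerically: E[X] ≈ 6.56.

E[X] = 105 · (1/2)^{4} = 105/16 ≈ 6.56.


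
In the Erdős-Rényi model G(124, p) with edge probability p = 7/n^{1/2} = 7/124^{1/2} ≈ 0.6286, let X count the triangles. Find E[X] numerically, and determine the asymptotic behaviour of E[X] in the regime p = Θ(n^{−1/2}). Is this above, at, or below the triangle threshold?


Number of potential triangles: C(124, 3) = 310124.
Each occurs with probability p³ ≈ (0.6286)³ ≈ 2.484057e-01.
By linearity: E[X] = C(124, 3)·p³ ≈ 310124 · 2.484057e-01 ≈ 77036.5756.
Since α = 1/2 < 1, p = c/n^{1/2} ≫ 1/n is above the triangle threshold p ~ 1/n. Asymptotically E[X] ~ (c³/6)·n^{3(1−α)} = (7³/6)·n^{1.5} → ∞; triangles are abundant w.h.p.

E[X] ≈ 77036.5756; in regime p = Θ(1/n^{1/2}) E[X] diverges (above the triangle threshold p ~ 1/n).


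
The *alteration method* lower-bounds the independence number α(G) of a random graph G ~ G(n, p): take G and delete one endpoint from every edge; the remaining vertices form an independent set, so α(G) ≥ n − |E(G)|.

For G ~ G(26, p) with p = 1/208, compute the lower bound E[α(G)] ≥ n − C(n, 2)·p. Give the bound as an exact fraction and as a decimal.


E[|E(G)|] = C(26, 2)·p = 325 · (1/208) = 25/16.
E[α(G)] ≥ n − E[|E(G)|] = 26 − 25/16 = 391/16.
Numerically: ≈ 24.438.
(This is only a lower bound; the true E[α(G)] may be larger.)

E[α(G)] ≥ 391/16 ≈ 24.438.


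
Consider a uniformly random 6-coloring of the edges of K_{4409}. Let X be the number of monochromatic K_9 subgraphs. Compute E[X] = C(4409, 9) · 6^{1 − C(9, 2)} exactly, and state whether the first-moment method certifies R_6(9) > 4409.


E[X] = C(4409, 9) · 6^{1 − 36} = 1720875732988608787686577131 · 6^{−35} = 1720875732988608787686577131/1719070799748422591028658176.
As a reduced fraction: E[X] = 573625244329536262562192377/573023599916140863676219392 ≈ 1.0010499.
Is E[X] < 1? NO.
Since E[X] ≥ 1, the first-moment bound is inconclusive at n = 4409; it does NOT by itself certify R_6(9) > 4409.

E[X] = 573625244329536262562192377/573023599916140863676219392 ≈ 1.0010499; E[X] ≥ 1; first-moment method inconclusive here.


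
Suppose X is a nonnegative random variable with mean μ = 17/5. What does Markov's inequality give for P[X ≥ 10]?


μ = E[X] = 17/5, a = 10.
Markov: P[X ≥ 10] ≤ μ/a = (17/5)/10 = 17/50.
Numerically: ≈ 0.340000.
(Since a = 10 > μ = 3.400000, the bound 17/50 is < 1 and informative.)

P[X ≥ 10] ≤ 17/50 ≈ 0.340000.


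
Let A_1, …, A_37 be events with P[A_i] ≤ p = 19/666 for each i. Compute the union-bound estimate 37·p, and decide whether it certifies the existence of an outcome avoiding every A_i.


Union bound: P[∪_{i=1}^{37} A_i] ≤ Σ_i P[A_i] ≤ 37·p = 37·(19/666) = 19/18.
Numerically: 19/18 ≈ 1.056.
Is 19/18 < 1? NO.
Since the bound 19/18 is ≥ 1, the union bound is uninformative here; it does NOT by itself certify existence.

37·p = 19/18 ≈ 1.056; existence NOT certified by the union bound.


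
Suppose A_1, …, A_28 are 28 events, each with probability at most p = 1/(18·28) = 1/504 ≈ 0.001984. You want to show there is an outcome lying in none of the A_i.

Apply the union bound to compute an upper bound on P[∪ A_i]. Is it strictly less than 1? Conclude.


Union bound: P[∪_{i=1}^{28} A_i] ≤ Σ_i P[A_i] ≤ 28·p = 28·(1/504) = 1/18.
Numerically: 1/18 ≈ 0.055556.
Is 1/18 < 1? YES.
Since P[∪ A_i] ≤ 1/18 < 1, the complement has P[∩ A_i^c] ≥ 1 − 1/18 = 17/18 > 0, so some outcome avoids every A_i.

28·p = 1/18 ≈ 0.055556; existence CERTIFIED by the union bound.


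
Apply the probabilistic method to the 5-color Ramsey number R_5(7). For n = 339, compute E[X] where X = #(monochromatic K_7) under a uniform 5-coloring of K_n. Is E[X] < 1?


E[X] = C(339, 7) · 5^{1 − 21} = 95915887062372 · 5^{−20} = 95915887062372/95367431640625.
As a reduced fraction: E[X] = 95915887062372/95367431640625 ≈ 1.005751.
Is E[X] < 1? NO.
Since E[X] ≥ 1, the first-moment bound is inconclusive at n = 339; it does NOT by itself certify R_5(7) > 339.

E[X] = 95915887062372/95367431640625 ≈ 1.005751; E[X] ≥ 1; first-moment method inconclusive here.


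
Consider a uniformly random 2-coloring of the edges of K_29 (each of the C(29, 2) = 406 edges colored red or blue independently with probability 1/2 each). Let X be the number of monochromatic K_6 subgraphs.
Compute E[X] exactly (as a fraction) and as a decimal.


Let X = Σ_S X_S over the C(29, 6) = 475020 subsets S of size 6, where X_S = 1 if the K_6 on S is monochromatic.
For a fixed S, the K_6 on S has C(6, 2) = 15 edges. P[all 15 edges red] = (1/2)^15, and likewise for blue, so P[monochromatic] = 2·(1/2)^15 = 2^{1 − 15} = 1/16384.
Summing: E[X] = C(29, 6) · 2^{1 − 15} = 475020 · 1/16384 = 118755/4096.
Numerically: E[X] ≈ 28.99292.

E[X] = C(29,6)·2^(1−C(6,2)) = 118755/4096 ≈ 28.99292.


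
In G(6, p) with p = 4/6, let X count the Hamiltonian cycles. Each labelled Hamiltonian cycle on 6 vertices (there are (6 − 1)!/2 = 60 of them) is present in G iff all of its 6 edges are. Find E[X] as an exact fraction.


K_6 has (6 − 1)!/2 = 60 labelled Hamiltonian cycles.
For each such Hamiltonian cycle H, let X_H = 1 if all 6 edges of H are present in G. Then P[X_H = 1] = p^{6} = (2/3)^{6} = 64/729.
Summing the indicators: E[X] = Σ_H E[X_H] = 60 · p^{6} = 60 · 64/729 = 1280/243.
Numerically: E[X] ≈ 5.2675.

E[X] = 60 · (2/3)^{6} = 1280/243 ≈ 5.2675.


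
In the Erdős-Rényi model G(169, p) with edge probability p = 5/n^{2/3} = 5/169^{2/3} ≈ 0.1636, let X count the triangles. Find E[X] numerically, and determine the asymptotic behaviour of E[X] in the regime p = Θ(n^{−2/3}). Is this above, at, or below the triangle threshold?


Number of potential triangles: C(169, 3) = 790244.
Each occurs with probability p³ ≈ (0.1636)³ ≈ 4.376597e-03.
By linearity: E[X] = C(169, 3)·p³ ≈ 790244 · 4.376597e-03 ≈ 3458.5799.
Since α = 2/3 < 1, p = c/n^{2/3} ≫ 1/n is above the triangle threshold p ~ 1/n. Asymptotically E[X] ~ (c³/6)·n^{3(1−α)} = (5³/6)·n^{1} → ∞; triangles are abundant w.h.p.

E[X] ≈ 3458.5799; in regime p = Θ(1/n^{2/3}) E[X] diverges (above the triangle threshold p ~ 1/n).


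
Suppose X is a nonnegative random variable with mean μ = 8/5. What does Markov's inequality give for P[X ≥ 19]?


μ = E[X] = 8/5, a = 19.
Markov: P[X ≥ 19] ≤ μ/a = (8/5)/19 = 8/95.
Numerically: ≈ 0.084.
(Since a = 19 > μ = 1.600, the bound 8/95 is < 1 and informative.)

P[X ≥ 19] ≤ 8/95 ≈ 0.084.


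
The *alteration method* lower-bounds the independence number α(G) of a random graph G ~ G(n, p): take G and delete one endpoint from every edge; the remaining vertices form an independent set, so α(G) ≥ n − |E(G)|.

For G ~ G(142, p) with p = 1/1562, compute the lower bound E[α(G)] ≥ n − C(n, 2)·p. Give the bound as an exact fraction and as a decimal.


E[|E(G)|] = C(142, 2)·p = 10011 · (1/1562) = 141/22.
E[α(G)] ≥ n − E[|E(G)|] = 142 − 141/22 = 2983/22.
Numerically: ≈ 135.590909.
(This is only a lower bound; the true E[α(G)] may be larger.)

E[α(G)] ≥ 2983/22 ≈ 135.590909.


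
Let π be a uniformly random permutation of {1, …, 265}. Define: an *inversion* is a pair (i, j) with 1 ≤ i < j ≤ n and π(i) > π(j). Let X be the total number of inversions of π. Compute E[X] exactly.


Write X = Σ X_I over the C(265, 2) = 34980 pairs i < j, with X_I the indicator of one inversion.
There are 34980 indicators.
For each fixed pair i < j, the values π(i) and π(j) are two distinct elements of {1, …, 265} in uniformly random order; by symmetry P[π(i) > π(j)] = 1/2.
By linearity: E[X] = 34980 · (1/2) = C(265, 2) · (1/2) = 34980/2 = 17490 ≈ 17490.000.

E[X] = 17490 = 17490.000.


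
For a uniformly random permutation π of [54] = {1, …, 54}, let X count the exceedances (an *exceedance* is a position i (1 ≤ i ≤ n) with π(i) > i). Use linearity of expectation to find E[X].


Write X = Σ_{i=1}^{54} X_i, where X_i = 1_{π(i) > i}.
For each fixed i, π(i) is uniform over {1, …, 54} (marginal of a uniform permutation), so P[π(i) > i] = (n − i)/n. Summing: Σ_{i=1}^{54} (n − i)/n = (0 + 1 + … + 53)/54 = 54(54 − 1)/(2·54) = (54 − 1)/2.
Hence E[X] = Σ_{i=1}^{54} (54 − i)/54 = 53/2 ≈ 26.5000.

E[X] = 53/2 = 26.5000.


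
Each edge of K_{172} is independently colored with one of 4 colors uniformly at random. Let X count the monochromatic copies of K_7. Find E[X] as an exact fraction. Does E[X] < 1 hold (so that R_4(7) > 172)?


E[X] = C(172, 7) · 4^{1 − 21} = 780842580024 · 4^{−20} = 780842580024/1099511627776.
As a reduced fraction: E[X] = 97605322503/137438953472 ≈ 0.71017.
Is E[X] < 1? YES.
Since E[X] < 1, there exists a 4-coloring of K_{172} with no monochromatic K_7; hence R_4(7) > 172.

E[X] = 97605322503/137438953472 ≈ 0.71017; E[X] < 1, so R_4(7) > 172.


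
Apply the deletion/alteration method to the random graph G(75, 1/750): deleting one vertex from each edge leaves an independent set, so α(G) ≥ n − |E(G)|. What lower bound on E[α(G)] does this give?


E[|E(G)|] = C(75, 2)·p = 2775 · (1/750) = 37/10.
E[α(G)] ≥ n − E[|E(G)|] = 75 − 37/10 = 713/10.
Numerically: ≈ 71.30000.
(This is only a lower bound; the true E[α(G)] may be larger.)

E[α(G)] ≥ 713/10 ≈ 71.30000.


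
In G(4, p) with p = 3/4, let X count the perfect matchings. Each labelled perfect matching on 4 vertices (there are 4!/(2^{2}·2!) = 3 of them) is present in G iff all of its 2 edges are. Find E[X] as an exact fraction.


K_4 has 4!/(2^{2}·2!) = 3 labelled perfect matchings.
For each such perfect matching H, let X_H = 1 if all 2 edges of H are present in G. Then P[X_H = 1] = p^{2} = (3/4)^{2} = 9/16.
By linearity of expectation: E[X] = Σ_H E[X_H] = 3 · p^{2} = 3 · 9/16 = 27/16.
Numerically: E[X] ≈ 1.6875.

E[X] = 3 · (3/4)^{2} = 27/16 ≈ 1.6875.


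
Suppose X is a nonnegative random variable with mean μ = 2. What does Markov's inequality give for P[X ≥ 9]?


μ = E[X] = 2, a = 9.
Markov: P[X ≥ 9] ≤ μ/a = (2)/9 = 2/9.
Numerically: ≈ 0.22222.
(Since a = 9 > μ = 2.00000, the bound 2/9 is < 1 and informative.)

P[X ≥ 9] ≤ 2/9 ≈ 0.22222.


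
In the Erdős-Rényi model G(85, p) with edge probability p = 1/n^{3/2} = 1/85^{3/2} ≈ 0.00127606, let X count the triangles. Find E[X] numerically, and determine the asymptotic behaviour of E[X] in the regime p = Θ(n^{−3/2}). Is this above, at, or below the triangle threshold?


Number of potential triangles: C(85, 3) = 98770.
Each occurs with probability p³ ≈ (0.00127606)³ ≈ 2.07785307e-09.
By linearity: E[X] = C(85, 3)·p³ ≈ 98770 · 2.07785307e-09 ≈ 0.000205.
Since α = 3/2 > 1, p = c/n^{3/2} = o(1/n) is below the triangle threshold p ~ 1/n. Asymptotically E[X] ~ (c³/6)·n^{3(1−α)} = (1³/6)·n^{-1.5} → 0, so by Markov's inequality G has no triangles w.h.p.

E[X] ≈ 0.000205; in regime p = Θ(1/n^{3/2}) E[X] tends to 0 (below the triangle threshold p ~ 1/n).


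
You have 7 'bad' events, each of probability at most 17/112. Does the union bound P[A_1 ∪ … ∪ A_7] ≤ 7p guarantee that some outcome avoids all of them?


Union bound: P[∪_{i=1}^{7} A_i] ≤ Σ_i P[A_i] ≤ 7·p = 7·(17/112) = 17/16.
Numerically: 17/16 ≈ 1.0625.
Is 17/16 < 1? NO.
Since the bound 17/16 is ≥ 1, the union bound is uninformative here; it does NOT by itself certify existence.

7·p = 17/16 ≈ 1.0625; existence NOT certified by the union bound.


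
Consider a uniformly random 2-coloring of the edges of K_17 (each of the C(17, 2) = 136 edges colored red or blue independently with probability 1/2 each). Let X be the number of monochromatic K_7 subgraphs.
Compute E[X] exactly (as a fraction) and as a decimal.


Let X = Σ_S X_S over the C(17, 7) = 19448 subsets S of size 7, where X_S = 1 if the K_7 on S is monochromatic.
For a fixed S, the K_7 on S has C(7, 2) = 21 edges. P[all 21 edges red] = (1/2)^21, and likewise for blue, so P[monochromatic] = 2·(1/2)^21 = 2^{1 − 21} = 1/1048576.
By linearity of expectation: E[X] = C(17, 7) · 2^{1 − 21} = 19448 · 1/1048576 = 2431/131072.
Numerically: E[X] ≈ 0.019.

E[X] = C(17,7)·2^(1−C(7,2)) = 2431/131072 ≈ 0.019.


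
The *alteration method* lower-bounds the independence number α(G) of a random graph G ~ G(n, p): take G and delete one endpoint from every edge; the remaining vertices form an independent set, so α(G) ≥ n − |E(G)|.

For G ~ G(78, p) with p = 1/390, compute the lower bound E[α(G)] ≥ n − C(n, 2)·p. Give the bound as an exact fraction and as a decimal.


E[|E(G)|] = C(78, 2)·p = 3003 · (1/390) = 77/10.
E[α(G)] ≥ n − E[|E(G)|] = 78 − 77/10 = 703/10.
Numerically: ≈ 70.300000.
(This is only a lower bound; the true E[α(G)] may be larger.)

E[α(G)] ≥ 703/10 ≈ 70.300000.


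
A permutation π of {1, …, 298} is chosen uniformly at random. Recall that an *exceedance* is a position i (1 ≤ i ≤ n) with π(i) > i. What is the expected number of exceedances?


Write X = Σ_{i=1}^{298} X_i, where X_i = 1_{π(i) > i}.
For each fixed i, π(i) is uniform over {1, …, 298} (marginal of a uniform permutation), so P[π(i) > i] = (n − i)/n. Summing: Σ_{i=1}^{298} (n − i)/n = (0 + 1 + … + 297)/298 = 298(298 − 1)/(2·298) = (298 − 1)/2.
Hence E[X] = Σ_{i=1}^{298} (298 − i)/298 = 297/2 ≈ 148.50000.

E[X] = 297/2 = 148.50000.


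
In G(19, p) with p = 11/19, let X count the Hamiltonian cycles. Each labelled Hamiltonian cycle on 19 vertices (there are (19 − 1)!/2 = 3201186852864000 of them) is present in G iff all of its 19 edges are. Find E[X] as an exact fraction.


K_19 has (19 − 1)!/2 = 3201186852864000 labelled Hamiltonian cycles.
For each such Hamiltonian cycle H, let X_H = 1 if all 19 edges of H are present in G. Then P[X_H = 1] = p^{19} = (11/19)^{19} = 61159090448414546291/1978419655660313589123979.
By linearity: E[X] = Σ_H E[X_H] = 3201186852864000 · p^{19} = 3201186852864000 · 61159090448414546291/1978419655660313589123979 = 195781676276584883979724733927424000/1978419655660313589123979.
Numerically: E[X] ≈ 9.9e+10.

E[X] = 3201186852864000 · (11/19)^{19} = 195781676276584883979724733927424000/1978419655660313589123979 ≈ 9.9e+10.


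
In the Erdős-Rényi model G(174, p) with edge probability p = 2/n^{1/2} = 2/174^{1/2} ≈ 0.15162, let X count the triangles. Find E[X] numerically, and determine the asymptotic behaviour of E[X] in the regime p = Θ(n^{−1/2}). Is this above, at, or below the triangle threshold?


Number of potential triangles: C(174, 3) = 862924.
Each occurs with probability p³ ≈ (0.15162)³ ≈ 3.48550825e-03.
By linearity: E[X] = C(174, 3)·p³ ≈ 862924 · 3.48550825e-03 ≈ 3007.728718.
Since α = 1/2 < 1, p = c/n^{1/2} ≫ 1/n is above the triangle threshold p ~ 1/n. Asymptotically E[X] ~ (c³/6)·n^{3(1−α)} = (2³/6)·n^{1.5} → ∞; triangles are abundant w.h.p.

E[X] ≈ 3007.728718; in regime p = Θ(1/n^{1/2}) E[X] diverges (above the triangle threshold p ~ 1/n).


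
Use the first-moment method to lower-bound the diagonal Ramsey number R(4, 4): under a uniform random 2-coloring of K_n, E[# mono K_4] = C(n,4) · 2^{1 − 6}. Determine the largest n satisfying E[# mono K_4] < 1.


We need C(n, 4) · 2^{1 − 6} < 1, i.e. C(n, 4) < 2^{6 − 1} = 32.
Check values of n near the boundary:
  n = 4: C(4, 4) = 1; 1 < 32? YES
  n = 5: C(5, 4) = 5; 5 < 32? YES
  n = 6: C(6, 4) = 15; 15 < 32? YES
  n = 7: C(7, 4) = 35; 35 < 32? NO
The largest n with C(n, 4) < 32 is n = 6 (where E[X] = 15/32 ≈ 0.4688). Hence R(4, 4) > 6, i.e. R(4, 4) ≥ 7.

Largest n = 6; hence R(4, 4) > 6.


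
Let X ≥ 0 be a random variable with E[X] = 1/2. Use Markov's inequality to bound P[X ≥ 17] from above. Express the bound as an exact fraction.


μ = E[X] = 1/2, a = 17.
Markov: P[X ≥ 17] ≤ μ/a = (1/2)/17 = 1/34.
Numerically: ≈ 0.029.
(Since a = 17 > μ = 0.500, the bound 1/34 is < 1 and informative.)

P[X ≥ 17] ≤ 1/34 ≈ 0.029.


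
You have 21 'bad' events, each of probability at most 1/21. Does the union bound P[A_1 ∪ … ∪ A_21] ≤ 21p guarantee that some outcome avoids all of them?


Union bound: P[∪_{i=1}^{21} A_i] ≤ Σ_i P[A_i] ≤ 21·p = 21·(1/21) = 1.
Numerically: 1 ≈ 1.00000.
Is 1 < 1? NO.
Since the bound 1 is ≥ 1, the union bound is uninformative here; it does NOT by itself certify existence.

21·p = 1 ≈ 1.00000; existence NOT certified by the union bound.


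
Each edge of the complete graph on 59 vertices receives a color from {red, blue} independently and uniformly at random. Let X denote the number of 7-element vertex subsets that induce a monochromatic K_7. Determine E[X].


Let X = Σ_S X_S over the C(59, 7) = 341149446 subsets S of size 7, where X_S = 1 if the K_7 on S is monochromatic.
For a fixed S, the K_7 on S has C(7, 2) = 21 edges. P[all 21 edges red] = (1/2)^21, and likewise for blue, so P[monochromatic] = 2·(1/2)^21 = 2^{1 − 21} = 1/1048576.
By linearity of expectation: E[X] = C(59, 7) · 2^{1 − 21} = 341149446 · 1/1048576 = 170574723/524288.
Numerically: E[X] ≈ 325.345.

E[X] = C(59,7)·2^(1−C(7,2)) = 170574723/524288 ≈ 325.345.


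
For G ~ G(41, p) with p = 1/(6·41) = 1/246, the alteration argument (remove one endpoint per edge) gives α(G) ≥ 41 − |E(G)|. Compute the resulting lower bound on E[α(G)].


E[|E(G)|] = C(41, 2)·p = 820 · (1/246) = 10/3.
E[α(G)] ≥ n − E[|E(G)|] = 41 − 10/3 = 113/3.
Numerically: ≈ 37.666667.
(This is only a lower bound; the true E[α(G)] may be larger.)

E[α(G)] ≥ 113/3 ≈ 37.666667.


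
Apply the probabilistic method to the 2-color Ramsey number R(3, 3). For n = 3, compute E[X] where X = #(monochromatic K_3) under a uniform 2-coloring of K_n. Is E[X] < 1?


E[X] = C(3, 3) · 2^{1 − 3} = 1 · 2^{−2} = 1/4.
As a reduced fraction: E[X] = 1/4 ≈ 0.2500000.
Is E[X] < 1? YES.
Since E[X] < 1, there exists a 2-coloring of K_{3} with no monochromatic K_3; hence R(3, 3) > 3.

E[X] = 1/4 ≈ 0.2500000; E[X] < 1, so R(3, 3) > 3.


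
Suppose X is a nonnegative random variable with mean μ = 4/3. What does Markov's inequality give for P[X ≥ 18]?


μ = E[X] = 4/3, a = 18.
Markov: P[X ≥ 18] ≤ μ/a = (4/3)/18 = 2/27.
Numerically: ≈ 0.0741.
(Since a = 18 > μ = 1.3333, the bound 2/27 is < 1 and informative.)

P[X ≥ 18] ≤ 2/27 ≈ 0.0741.


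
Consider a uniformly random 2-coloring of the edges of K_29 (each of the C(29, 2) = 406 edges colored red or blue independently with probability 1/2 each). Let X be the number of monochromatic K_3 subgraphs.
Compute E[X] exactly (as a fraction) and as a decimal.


Let X = Σ_S X_S over the C(29, 3) = 3654 subsets S of size 3, where X_S = 1 if the K_3 on S is monochromatic.
For a fixed S, the K_3 on S has C(3, 2) = 3 edges. P[all 3 edges red] = (1/2)^3, and likewise for blue, so P[monochromatic] = 2·(1/2)^3 = 2^{1 − 3} = 1/4.
By linearity: E[X] = C(29, 3) · 2^{1 − 3} = 3654 · 1/4 = 1827/2.
Numerically: E[X] ≈ 913.500.

E[X] = C(29,3)·2^(1−C(3,2)) = 1827/2 ≈ 913.500.


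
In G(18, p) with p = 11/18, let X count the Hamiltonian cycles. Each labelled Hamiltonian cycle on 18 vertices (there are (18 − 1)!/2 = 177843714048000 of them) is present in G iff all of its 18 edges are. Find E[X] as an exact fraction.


K_18 has (18 − 1)!/2 = 177843714048000 labelled Hamiltonian cycles.
For each such Hamiltonian cycle H, let X_H = 1 if all 18 edges of H are present in G. Then P[X_H = 1] = p^{18} = (11/18)^{18} = 5559917313492231481/39346408075296537575424.
By linearity of expectation: E[X] = Σ_H E[X_H] = 177843714048000 · p^{18} = 177843714048000 · 5559917313492231481/39346408075296537575424 = 82786473808235140223154875/3294258113514384.
Numerically: E[X] ≈ 2.513e+10.

E[X] = 177843714048000 · (11/18)^{18} = 82786473808235140223154875/3294258113514384 ≈ 2.513e+10.


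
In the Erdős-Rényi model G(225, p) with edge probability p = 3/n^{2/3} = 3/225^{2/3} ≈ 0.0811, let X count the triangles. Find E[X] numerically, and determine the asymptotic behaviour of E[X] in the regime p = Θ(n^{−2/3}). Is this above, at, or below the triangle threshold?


Number of potential triangles: C(225, 3) = 1873200.
Each occurs with probability p³ ≈ (0.0811)³ ≈ 5.33333e-04.
By linearity: E[X] = C(225, 3)·p³ ≈ 1873200 · 5.33333e-04 ≈ 999.040.
Since α = 2/3 < 1, p = c/n^{2/3} ≫ 1/n is above the triangle threshold p ~ 1/n. Asymptotically E[X] ~ (c³/6)·n^{3(1−α)} = (3³/6)·n^{1} → ∞; triangles are abundant w.h.p.

E[X] ≈ 999.040; in regime p = Θ(1/n^{2/3}) E[X] diverges (above the triangle threshold p ~ 1/n).


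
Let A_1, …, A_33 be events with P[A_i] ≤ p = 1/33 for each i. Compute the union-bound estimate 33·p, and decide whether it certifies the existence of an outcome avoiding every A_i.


Union bound: P[∪_{i=1}^{33} A_i] ≤ Σ_i P[A_i] ≤ 33·p = 33·(1/33) = 1.
Numerically: 1 ≈ 1.0000.
Is 1 < 1? NO.
Since the bound 1 is ≥ 1, the union bound is uninformative here; it does NOT by itself certify existence.

33·p = 1 ≈ 1.0000; existence NOT certified by the union bound.
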